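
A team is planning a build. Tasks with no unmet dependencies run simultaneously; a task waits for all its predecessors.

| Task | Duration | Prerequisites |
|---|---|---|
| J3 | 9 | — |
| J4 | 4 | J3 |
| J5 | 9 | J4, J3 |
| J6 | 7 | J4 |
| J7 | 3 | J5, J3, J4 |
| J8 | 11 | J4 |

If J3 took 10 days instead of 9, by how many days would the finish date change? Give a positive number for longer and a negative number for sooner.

1

Actual critical path: J3→J4→J5→J7 = 9+4+9+3 = 25 ⇒ 25 days.
J3 lies on that path, so at 10 days the path becomes 26 days.
The critical path is still J3→J4→J5→J7; finish is now 26 days.
Change in finish: 26 − 25 = +1 days.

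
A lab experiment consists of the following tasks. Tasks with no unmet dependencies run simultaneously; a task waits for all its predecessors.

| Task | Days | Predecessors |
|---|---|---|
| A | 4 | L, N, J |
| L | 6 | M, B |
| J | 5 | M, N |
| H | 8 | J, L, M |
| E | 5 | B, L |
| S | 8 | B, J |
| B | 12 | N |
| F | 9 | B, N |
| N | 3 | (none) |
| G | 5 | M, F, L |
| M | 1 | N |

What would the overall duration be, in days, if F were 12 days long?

32

Critical path before the change: N→B→F→G = 3+12+9+5 = 29 giving 29 days.
Since F is critical, the +3 change carries straight to that chain (now 32 days).
No other chain overtakes it, so the finish is 32 days.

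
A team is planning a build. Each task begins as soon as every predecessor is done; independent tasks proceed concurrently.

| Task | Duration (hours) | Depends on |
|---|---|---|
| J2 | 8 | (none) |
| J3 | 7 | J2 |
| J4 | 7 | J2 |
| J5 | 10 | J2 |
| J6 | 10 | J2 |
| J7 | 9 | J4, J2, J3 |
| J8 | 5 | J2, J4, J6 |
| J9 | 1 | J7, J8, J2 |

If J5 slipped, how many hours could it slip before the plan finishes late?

7

The longest chain is J2→J3→J7→J9 = 8+7+9+1 = 25; overall finish 25 hours.
Longest path through J5: 18 hours (earliest finish 18, latest finish 25).
Float = 25 − 18 = 7.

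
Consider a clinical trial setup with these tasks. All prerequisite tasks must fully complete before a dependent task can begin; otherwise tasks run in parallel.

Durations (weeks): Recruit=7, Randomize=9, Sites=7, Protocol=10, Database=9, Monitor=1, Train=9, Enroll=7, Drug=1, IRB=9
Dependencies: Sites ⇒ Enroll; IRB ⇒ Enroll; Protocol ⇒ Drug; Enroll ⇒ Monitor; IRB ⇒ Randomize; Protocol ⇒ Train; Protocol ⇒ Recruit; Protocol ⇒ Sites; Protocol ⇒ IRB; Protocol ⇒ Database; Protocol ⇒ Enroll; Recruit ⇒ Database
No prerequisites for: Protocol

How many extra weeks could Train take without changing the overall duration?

9

Critical path: Protocol→IRB→Randomize = 10+9+9 = 28, so the finish is 28 weeks.
The longest chain containing Train totals 19 weeks.
Slack of Train = 19 − 10 = 9 weeks.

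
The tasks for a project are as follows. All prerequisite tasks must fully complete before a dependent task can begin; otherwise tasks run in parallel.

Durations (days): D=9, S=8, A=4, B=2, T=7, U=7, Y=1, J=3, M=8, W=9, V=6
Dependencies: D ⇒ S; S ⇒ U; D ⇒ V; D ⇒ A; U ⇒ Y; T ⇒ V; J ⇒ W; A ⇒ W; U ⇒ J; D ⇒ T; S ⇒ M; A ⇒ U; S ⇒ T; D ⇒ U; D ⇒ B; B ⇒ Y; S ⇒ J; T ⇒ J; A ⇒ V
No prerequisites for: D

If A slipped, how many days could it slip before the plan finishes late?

Critical path: D→S→T→J→W = 9+8+7+3+9 = 36, so the finish is 36 days.
The longest chain containing A totals 32 days.
Float = 36 − 32 = 4.

4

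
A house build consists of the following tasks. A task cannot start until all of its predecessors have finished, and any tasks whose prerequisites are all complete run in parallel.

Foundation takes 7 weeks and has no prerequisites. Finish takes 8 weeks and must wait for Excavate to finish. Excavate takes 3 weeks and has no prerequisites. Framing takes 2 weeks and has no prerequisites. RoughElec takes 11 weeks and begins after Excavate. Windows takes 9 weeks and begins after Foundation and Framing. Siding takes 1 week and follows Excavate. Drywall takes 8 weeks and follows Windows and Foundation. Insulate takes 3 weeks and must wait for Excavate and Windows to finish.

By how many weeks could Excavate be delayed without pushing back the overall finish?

10

Critical path: Foundation→Windows→Drywall = 7+9+8 = 24, so the finish is 24 weeks.
Longest path through Excavate: 14 weeks (earliest finish 3, latest finish 13).
So Excavate can slip 13 − 3 = 10 weeks.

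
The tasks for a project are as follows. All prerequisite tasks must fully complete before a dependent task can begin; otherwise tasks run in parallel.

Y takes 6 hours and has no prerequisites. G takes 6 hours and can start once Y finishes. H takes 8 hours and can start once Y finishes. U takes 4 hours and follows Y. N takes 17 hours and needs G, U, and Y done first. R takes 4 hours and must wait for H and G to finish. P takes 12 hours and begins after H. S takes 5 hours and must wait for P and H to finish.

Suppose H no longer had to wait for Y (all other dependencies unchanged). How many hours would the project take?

29

Original critical path: Y→H→P→S = 6+8+12+5 = 31 ⇒ 31 hours.
Without Y→H, H's earliest start moves from 6 to 0.
After: Y→G→N = 6+6+17 = 29 → 29 hours.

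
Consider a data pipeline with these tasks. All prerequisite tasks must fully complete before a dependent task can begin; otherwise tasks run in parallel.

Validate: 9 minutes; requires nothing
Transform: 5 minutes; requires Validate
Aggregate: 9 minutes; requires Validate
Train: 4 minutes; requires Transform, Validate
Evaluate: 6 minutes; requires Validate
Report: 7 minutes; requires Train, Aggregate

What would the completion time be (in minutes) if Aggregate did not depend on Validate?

Before: longest chain Validate→Transform→Train→Report = 9+5+4+7 = 25, finish 25.
Without Validate→Aggregate, Aggregate's earliest start moves from 9 to 0.
New critical path: Validate→Transform→Train→Report = 9+5+4+7 = 25 ⇒ 25 minutes.

25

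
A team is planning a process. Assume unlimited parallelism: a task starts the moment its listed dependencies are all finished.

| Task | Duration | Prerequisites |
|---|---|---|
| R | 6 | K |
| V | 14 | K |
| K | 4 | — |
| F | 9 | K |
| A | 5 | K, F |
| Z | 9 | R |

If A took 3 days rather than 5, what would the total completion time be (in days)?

19

The binding path is K→R→Z = 4+6+9 = 19; finish at 19 days.
A has 1 day of float (longest path through it is 18).
No other chain overtakes it, so the finish is 19 days.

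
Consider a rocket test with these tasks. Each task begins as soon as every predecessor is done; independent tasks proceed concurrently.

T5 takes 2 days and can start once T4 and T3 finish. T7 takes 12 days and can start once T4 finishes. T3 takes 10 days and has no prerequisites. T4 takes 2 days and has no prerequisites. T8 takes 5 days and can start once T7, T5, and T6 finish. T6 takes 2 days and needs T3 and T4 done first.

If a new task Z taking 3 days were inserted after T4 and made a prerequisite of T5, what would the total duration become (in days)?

Originally the rocket test takes 19 days.
With Z inserted, T5 now waits for max(T4, T3, Z).
New critical path: T4→T7→T8 = 2+12+5 = 19 ⇒ 19 days.

19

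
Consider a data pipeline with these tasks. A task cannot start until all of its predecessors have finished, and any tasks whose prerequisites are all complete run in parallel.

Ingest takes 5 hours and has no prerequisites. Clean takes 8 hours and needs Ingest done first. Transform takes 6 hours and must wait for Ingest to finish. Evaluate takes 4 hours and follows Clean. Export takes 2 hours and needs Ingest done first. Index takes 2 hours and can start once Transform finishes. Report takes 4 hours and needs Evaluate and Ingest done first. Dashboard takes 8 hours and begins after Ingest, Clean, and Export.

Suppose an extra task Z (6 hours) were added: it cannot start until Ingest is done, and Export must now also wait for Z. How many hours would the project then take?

21

Originally the project takes 21 hours.
With Z inserted, Export now waits for max(Ingest, Z).
New critical path: Ingest→Z→Export→Dashboard = 5+6+2+8 = 21 ⇒ 21 hours.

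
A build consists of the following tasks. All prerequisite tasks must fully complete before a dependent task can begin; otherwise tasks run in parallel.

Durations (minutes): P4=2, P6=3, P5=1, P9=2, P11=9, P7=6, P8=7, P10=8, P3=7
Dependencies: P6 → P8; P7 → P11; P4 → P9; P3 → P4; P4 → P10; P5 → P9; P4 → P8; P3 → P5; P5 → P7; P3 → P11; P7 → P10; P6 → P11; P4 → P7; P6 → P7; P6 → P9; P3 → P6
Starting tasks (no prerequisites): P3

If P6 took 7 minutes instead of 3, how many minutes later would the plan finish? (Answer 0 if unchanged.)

4

As given, the longest chain is P3→P6→P7→P11 = 7+3+6+9 = 25, so the finish is 25 minutes.
P6 lies on that path, so at 7 minutes the path becomes 29 minutes.
No other chain overtakes it, so the finish is 29 minutes.
Change in finish: 29 − 25 = +4 minutes.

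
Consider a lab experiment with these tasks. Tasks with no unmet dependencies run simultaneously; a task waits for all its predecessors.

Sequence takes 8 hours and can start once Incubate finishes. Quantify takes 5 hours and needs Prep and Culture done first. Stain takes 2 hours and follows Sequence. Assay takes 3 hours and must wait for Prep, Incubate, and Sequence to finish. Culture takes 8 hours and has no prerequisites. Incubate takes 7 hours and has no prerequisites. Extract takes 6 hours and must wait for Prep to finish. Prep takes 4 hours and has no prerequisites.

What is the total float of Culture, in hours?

The longest chain is Incubate→Sequence→Assay = 7+8+3 = 18; overall finish 18 hours.
The longest chain containing Culture totals 13 hours.
So Culture can slip 13 − 8 = 5 hours.

5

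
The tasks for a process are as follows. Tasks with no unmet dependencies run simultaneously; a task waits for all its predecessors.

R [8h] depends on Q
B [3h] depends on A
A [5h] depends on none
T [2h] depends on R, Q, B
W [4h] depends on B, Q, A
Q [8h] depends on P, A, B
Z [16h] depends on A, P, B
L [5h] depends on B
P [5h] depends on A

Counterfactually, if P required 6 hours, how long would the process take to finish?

Critical path before the change: A→P→Q→R→T = 5+5+8+8+2 = 28 giving 28 hours.
Since P is critical, the +1 change carries straight to that chain (now 29 hours).
That remains the longest chain; total 29 hours.

29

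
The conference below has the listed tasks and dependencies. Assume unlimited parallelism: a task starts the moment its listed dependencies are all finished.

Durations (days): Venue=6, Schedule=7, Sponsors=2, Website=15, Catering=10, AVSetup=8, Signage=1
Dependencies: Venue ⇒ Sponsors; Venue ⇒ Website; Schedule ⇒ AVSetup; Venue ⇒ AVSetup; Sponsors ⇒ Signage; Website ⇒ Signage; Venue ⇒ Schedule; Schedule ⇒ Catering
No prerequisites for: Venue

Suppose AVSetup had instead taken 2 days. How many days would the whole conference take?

23

Baseline: Venue→Schedule→Catering = 6+7+10 = 23 → 23 days.
The longest path through AVSetup is only 21 days, so AVSetup has float 2.
The critical path is still Venue→Schedule→Catering; finish is now 23 days.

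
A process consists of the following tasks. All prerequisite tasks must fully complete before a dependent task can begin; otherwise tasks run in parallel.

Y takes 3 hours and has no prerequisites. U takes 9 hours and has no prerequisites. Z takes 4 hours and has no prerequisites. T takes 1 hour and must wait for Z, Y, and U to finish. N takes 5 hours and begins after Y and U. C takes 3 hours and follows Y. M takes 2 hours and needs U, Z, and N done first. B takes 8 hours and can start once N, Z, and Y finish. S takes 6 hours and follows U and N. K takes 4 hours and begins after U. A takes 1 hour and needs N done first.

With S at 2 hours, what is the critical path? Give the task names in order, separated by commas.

As given, the longest chain is U→N→B = 9+5+8 = 22, so the finish is 22 hours.
S has 2 hours of float (longest path through it is 20).
The critical path is still U→N→B; finish is now 22 hours.

U, N, B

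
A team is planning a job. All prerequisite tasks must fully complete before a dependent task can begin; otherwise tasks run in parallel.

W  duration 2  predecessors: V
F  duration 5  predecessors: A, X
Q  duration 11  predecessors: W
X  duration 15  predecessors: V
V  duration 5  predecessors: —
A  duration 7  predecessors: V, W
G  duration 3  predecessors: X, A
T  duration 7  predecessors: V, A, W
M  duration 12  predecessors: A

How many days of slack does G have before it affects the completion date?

V→W→A→M = 5+2+7+12 = 26 sets the makespan at 26 days.
The longest chain containing G totals 23 days.
Float = 26 − 23 = 3.

3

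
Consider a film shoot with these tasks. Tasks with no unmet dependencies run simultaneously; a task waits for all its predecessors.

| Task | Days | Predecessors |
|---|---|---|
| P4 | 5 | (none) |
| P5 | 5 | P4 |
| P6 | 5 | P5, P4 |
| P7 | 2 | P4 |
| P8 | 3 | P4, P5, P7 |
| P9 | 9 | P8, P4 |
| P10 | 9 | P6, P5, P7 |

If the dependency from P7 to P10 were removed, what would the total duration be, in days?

24

Original critical path: P4→P5→P6→P10 = 5+5+5+9 = 24 ⇒ 24 days.
Dropping P7→P10 doesn't change P10's earliest start (15); another predecessor still binds.
The longest chain is now P4→P5→P6→P10 = 5+5+5+9 = 24, so the film shoot takes 24 days.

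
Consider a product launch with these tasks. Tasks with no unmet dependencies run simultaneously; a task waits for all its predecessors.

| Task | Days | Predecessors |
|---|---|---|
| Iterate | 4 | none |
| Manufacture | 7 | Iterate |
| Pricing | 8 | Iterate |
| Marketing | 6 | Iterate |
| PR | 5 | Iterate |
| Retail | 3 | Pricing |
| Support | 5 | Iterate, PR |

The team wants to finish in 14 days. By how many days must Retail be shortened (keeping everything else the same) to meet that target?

1

Current finish: 15 days; target: 14.
Retail is on every critical path, so each day cut from Retail cuts the finish by one (this holds down to a finish of 14).
Need 15 − 14 = 1 day off Retail → Retail becomes 2 days, finish becomes 14.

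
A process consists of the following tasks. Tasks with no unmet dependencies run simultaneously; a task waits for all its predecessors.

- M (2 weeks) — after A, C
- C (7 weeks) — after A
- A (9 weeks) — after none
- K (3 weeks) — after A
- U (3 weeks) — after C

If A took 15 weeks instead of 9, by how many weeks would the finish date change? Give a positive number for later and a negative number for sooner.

Critical path before the change: A→C→U = 9+7+3 = 19 giving 19 weeks.
A lies on that path, so at 15 weeks the path becomes 25 weeks.
The critical path is still A→C→U; finish is now 25 weeks.
Change in finish: 25 − 19 = +6 weeks.

6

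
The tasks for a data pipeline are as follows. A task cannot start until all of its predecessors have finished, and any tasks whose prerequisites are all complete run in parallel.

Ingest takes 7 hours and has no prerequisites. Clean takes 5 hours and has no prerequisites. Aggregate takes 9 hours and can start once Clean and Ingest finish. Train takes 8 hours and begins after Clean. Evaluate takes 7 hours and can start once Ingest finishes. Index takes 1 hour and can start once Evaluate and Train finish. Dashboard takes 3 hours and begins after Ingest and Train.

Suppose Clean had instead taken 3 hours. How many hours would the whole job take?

As given, the longest chain is Clean→Train→Dashboard = 5+8+3 = 16, so the finish is 16 hours.
Clean lies on that path, so at 3 hours the path becomes 14 hours.
Now Ingest→Aggregate = 7+9 = 16 is longest, so the finish becomes 16 hours.

16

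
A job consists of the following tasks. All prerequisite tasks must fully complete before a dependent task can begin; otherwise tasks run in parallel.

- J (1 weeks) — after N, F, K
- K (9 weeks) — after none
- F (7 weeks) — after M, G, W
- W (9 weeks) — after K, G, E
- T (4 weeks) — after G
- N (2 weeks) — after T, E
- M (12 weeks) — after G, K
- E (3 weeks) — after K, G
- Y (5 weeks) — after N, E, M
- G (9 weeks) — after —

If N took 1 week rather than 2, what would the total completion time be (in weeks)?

Critical path before the change: G→M→F→J = 9+12+7+1 = 29 giving 29 weeks.
The longest path through N is only 20 weeks, so N has float 9.
That remains the longest chain; total 29 weeks.

29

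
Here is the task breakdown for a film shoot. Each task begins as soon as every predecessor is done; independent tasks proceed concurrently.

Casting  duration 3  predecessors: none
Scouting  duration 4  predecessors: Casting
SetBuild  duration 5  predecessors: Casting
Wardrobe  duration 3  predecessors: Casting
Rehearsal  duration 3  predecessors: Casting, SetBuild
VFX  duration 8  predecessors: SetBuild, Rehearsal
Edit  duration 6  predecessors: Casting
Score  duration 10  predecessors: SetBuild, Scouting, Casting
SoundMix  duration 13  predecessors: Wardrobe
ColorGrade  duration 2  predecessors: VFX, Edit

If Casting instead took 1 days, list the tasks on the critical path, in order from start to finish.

Casting, SetBuild, Rehearsal, VFX, ColorGrade

The binding path is Casting→SetBuild→Rehearsal→VFX→ColorGrade = 3+5+3+8+2 = 21; finish at 21 days.
Casting is on the critical path; changing it to 1 makes that path 19 days.
No other chain overtakes it, so the finish is 19 days.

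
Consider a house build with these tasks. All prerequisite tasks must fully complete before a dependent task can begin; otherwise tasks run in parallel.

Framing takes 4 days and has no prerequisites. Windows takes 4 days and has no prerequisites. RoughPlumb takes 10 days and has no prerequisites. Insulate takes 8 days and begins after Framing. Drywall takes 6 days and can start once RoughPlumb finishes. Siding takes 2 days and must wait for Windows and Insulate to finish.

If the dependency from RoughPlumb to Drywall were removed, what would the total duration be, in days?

14

Before: longest chain RoughPlumb→Drywall = 10+6 = 16, finish 16.
Without RoughPlumb→Drywall, Drywall's earliest start moves from 10 to 0.
After: Framing→Insulate→Siding = 4+8+2 = 14 → 14 days.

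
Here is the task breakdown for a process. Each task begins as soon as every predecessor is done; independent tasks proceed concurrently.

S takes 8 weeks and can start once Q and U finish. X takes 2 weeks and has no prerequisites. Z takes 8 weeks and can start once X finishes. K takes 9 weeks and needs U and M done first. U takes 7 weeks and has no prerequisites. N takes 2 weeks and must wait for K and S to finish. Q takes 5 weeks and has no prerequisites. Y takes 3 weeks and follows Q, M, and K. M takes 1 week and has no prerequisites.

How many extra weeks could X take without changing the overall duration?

Critical path: U→K→Y = 7+9+3 = 19, so the finish is 19 weeks.
The longest chain containing X totals 10 weeks.
Float = 19 − 10 = 9.

9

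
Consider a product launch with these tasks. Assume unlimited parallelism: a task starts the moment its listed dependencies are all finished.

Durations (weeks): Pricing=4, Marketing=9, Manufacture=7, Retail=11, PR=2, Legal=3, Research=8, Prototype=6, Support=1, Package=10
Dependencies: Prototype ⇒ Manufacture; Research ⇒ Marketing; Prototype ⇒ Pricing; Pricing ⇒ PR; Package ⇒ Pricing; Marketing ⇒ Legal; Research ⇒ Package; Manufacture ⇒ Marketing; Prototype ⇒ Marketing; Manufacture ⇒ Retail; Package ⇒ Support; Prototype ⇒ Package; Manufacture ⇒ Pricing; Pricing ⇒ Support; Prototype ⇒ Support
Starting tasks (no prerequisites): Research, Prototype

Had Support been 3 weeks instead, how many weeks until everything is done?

Baseline: Prototype→Manufacture→Marketing→Legal = 6+7+9+3 = 25 → 25 weeks.
The longest path through Support is only 23 weeks, so Support has float 2.
New critical path: Research→Package→Pricing→Support = 8+10+4+3 = 25 ⇒ 25 weeks.

25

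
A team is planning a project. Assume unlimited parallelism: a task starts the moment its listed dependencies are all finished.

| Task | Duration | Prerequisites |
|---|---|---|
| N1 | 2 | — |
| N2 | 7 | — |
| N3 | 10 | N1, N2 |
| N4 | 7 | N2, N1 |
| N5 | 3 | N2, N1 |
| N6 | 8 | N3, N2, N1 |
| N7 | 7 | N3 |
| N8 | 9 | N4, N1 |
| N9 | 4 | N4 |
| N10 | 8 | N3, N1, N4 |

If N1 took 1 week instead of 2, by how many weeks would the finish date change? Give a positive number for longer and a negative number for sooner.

The binding path is N2→N3→N6 = 7+10+8 = 25; finish at 25 weeks.
The longest path through N1 is only 20 weeks, so N1 has float 5.
That remains the longest chain; total 25 weeks.
Change in finish: 25 − 25 = +0 weeks.

0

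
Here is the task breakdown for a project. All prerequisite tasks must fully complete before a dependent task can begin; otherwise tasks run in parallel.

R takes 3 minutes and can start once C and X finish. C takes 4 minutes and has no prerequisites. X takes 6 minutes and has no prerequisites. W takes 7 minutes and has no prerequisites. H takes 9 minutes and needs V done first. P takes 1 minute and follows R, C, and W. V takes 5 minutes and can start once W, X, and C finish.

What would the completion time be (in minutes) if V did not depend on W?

With the dependency in place, W→V→H = 7+5+9 = 21 sets the finish at 21 minutes.
Without W→V, V's earliest start moves from 7 to 6.
New critical path: X→V→H = 6+5+9 = 20 ⇒ 20 minutes.

20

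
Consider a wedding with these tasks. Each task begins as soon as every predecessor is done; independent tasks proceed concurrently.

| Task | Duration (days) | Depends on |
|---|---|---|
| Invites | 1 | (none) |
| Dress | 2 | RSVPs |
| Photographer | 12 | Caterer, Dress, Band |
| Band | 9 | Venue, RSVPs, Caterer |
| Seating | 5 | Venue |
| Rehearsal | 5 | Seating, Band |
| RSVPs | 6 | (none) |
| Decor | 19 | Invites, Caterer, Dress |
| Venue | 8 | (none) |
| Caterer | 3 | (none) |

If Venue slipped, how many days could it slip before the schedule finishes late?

Critical path: Venue→Band→Photographer = 8+9+12 = 29, so the finish is 29 days.
The longest chain containing Venue totals 29 days.
Float = 29 − 29 = 0.

0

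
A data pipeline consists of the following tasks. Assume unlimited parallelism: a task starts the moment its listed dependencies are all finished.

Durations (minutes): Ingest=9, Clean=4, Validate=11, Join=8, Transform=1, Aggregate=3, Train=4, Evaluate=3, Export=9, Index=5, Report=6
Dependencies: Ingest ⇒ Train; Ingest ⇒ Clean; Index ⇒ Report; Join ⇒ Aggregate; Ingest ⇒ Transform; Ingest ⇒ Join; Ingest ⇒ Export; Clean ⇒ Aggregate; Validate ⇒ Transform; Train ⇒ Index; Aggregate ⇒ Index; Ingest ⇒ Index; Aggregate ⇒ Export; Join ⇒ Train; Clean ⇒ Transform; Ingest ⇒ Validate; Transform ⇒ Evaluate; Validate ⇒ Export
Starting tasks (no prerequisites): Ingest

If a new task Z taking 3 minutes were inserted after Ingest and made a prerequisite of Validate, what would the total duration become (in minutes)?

Originally the data pipeline takes 32 minutes.
With Z inserted, Validate now waits for max(Ingest, Z).
New critical path: Ingest→Z→Validate→Export = 9+3+11+9 = 32 ⇒ 32 minutes.

32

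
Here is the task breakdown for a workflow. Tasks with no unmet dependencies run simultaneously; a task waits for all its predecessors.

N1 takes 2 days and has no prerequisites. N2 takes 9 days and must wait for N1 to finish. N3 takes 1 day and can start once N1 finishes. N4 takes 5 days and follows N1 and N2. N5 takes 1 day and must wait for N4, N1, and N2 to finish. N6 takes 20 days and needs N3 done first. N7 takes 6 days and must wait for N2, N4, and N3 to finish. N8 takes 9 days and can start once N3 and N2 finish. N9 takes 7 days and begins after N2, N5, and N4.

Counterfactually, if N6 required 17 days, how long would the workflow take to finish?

24

The binding path is N1→N2→N4→N5→N9 = 2+9+5+1+7 = 24; finish at 24 days.
The longest path through N6 is only 23 days, so N6 has float 1.
That remains the longest chain; total 24 days.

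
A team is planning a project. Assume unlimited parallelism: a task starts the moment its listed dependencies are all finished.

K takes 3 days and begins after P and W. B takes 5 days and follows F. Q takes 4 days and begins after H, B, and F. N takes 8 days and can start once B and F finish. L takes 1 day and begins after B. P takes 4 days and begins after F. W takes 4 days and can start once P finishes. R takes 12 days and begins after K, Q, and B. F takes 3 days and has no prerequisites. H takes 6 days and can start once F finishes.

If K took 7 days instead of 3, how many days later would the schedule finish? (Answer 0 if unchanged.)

Critical path before the change: F→P→W→K→R = 3+4+4+3+12 = 26 giving 26 days.
K lies on that path, so at 7 days the path becomes 30 days.
That remains the longest chain; total 30 days.
Change in finish: 30 − 26 = +4 days.

4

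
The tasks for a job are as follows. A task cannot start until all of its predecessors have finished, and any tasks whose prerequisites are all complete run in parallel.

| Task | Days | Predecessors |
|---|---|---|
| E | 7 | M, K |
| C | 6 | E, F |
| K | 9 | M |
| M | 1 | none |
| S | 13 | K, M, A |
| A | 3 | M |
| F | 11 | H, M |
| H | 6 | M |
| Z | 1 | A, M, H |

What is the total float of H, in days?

Critical path: M→H→F→C = 1+6+11+6 = 24, so the finish is 24 days.
Longest path through H: 24 days (earliest finish 7, latest finish 7).
So H can slip 7 − 7 = 0 days.

0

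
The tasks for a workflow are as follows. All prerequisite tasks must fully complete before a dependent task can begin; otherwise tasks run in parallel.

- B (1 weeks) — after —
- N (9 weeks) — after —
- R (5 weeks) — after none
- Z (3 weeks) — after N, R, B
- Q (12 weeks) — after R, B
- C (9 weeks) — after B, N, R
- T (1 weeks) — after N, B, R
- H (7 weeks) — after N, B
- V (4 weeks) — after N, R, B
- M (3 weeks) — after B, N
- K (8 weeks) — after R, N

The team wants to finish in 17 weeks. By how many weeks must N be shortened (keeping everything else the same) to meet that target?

1

Current finish: 18 weeks; target: 17.
N is on every critical path, so each week cut from N cuts the finish by one (this holds down to a finish of 17).
Need 18 − 17 = 1 week off N → N becomes 8 weeks, finish becomes 17.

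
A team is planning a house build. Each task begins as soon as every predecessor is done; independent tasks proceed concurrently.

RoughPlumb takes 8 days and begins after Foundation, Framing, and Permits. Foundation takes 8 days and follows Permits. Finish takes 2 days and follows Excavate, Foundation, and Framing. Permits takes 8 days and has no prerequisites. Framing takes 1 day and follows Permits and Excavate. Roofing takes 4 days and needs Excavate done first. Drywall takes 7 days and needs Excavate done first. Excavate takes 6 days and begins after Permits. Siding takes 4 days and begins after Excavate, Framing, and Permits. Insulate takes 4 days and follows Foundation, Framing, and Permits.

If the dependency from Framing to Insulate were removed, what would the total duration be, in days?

24

With the dependency in place, Permits→Foundation→RoughPlumb = 8+8+8 = 24 sets the finish at 24 days.
Dropping Framing→Insulate doesn't change Insulate's earliest start (16); another predecessor still binds.
New critical path: Permits→Foundation→RoughPlumb = 8+8+8 = 24 ⇒ 24 days.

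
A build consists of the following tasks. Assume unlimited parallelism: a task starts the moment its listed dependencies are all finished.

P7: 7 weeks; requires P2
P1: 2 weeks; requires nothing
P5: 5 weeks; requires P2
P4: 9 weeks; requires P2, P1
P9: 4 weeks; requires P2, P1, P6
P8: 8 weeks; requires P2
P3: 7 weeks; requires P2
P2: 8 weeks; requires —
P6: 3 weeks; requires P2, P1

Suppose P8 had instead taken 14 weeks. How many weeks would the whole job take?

22

As given, the longest chain is P2→P4 = 8+9 = 17, so the finish is 17 weeks.
P8 has 1 week of float (longest path through it is 16).
Now P2→P8 = 8+14 = 22 is longest, so the finish becomes 22 weeks.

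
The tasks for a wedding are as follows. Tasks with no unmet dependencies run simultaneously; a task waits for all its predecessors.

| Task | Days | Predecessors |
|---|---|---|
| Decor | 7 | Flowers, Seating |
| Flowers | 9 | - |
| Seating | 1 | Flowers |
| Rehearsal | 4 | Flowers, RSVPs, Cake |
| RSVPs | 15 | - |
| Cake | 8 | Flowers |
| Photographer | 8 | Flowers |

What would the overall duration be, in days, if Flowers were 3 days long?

Baseline: Flowers→Cake→Rehearsal = 9+8+4 = 21 → 21 days.
Since Flowers is critical, the -6 change carries straight to that chain (now 15 days).
New critical path: RSVPs→Rehearsal = 15+4 = 19 ⇒ 19 days.

19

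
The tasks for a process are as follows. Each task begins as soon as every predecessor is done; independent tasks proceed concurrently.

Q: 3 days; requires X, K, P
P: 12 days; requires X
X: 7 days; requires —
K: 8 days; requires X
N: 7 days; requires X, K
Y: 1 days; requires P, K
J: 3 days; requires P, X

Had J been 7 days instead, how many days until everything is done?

26

As given, the longest chain is X→P→J = 7+12+3 = 22, so the finish is 22 days.
J lies on that path, so at 7 days the path becomes 26 days.
No other chain overtakes it, so the finish is 26 days.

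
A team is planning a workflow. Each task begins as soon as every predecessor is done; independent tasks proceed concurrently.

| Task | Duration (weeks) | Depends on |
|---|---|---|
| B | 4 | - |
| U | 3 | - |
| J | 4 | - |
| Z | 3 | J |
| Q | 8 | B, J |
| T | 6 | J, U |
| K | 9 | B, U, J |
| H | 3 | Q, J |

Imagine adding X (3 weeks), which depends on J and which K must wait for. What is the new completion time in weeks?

Originally the workflow takes 15 weeks.
With X inserted, K now waits for max(B, U, J, X).
New critical path: J→X→K = 4+3+9 = 16 ⇒ 16 weeks.

16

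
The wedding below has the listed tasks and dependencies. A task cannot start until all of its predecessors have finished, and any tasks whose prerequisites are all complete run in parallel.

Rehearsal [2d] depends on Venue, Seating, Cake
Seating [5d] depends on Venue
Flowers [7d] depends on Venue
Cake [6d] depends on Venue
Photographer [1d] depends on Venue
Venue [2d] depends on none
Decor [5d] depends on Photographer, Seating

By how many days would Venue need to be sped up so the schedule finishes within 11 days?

1

Current finish: 12 days; target: 11.
Venue is on every critical path, so each day cut from Venue cuts the finish by one (this holds down to a finish of 11).
Need 12 − 11 = 1 day off Venue → Venue becomes 1 day, finish becomes 11.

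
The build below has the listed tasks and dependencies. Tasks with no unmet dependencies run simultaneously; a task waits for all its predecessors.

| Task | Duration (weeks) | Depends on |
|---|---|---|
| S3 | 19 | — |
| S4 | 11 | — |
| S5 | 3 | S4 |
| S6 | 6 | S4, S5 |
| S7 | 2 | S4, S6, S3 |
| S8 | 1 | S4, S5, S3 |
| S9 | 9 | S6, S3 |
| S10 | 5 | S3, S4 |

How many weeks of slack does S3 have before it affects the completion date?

The longest chain is S4→S5→S6→S9 = 11+3+6+9 = 29; overall finish 29 weeks.
S3 finishes as early as 19 and must finish by 20.
Slack of S3 = 1 − 0 = 1 week.

1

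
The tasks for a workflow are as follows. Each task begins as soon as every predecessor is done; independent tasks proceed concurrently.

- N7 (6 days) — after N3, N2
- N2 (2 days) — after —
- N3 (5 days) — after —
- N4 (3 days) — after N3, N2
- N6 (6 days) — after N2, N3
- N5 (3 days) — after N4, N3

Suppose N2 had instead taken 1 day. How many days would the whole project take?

11

The binding path is N3→N4→N5 = 5+3+3 = 11; finish at 11 days.
N2 is off the critical path — its longest chain is 8 days, giving 3 of slack.
No other chain overtakes it, so the finish is 11 days.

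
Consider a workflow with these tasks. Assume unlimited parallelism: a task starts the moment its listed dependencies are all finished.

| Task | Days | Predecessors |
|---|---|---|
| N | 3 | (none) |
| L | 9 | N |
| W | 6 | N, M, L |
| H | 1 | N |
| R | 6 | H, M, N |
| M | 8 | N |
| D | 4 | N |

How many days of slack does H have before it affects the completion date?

Critical path: N→L→W = 3+9+6 = 18, so the finish is 18 days.
H finishes as early as 4 and must finish by 12.
Float = 18 − 10 = 8.

8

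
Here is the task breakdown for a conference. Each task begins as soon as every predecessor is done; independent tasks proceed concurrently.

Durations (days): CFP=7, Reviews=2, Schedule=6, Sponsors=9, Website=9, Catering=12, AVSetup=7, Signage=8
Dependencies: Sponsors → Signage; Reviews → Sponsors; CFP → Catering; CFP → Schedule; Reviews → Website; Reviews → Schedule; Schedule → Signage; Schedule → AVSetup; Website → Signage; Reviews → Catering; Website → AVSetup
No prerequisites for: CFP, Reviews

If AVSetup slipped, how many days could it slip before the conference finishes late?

CFP→Schedule→Signage = 7+6+8 = 21 sets the makespan at 21 days.
Longest path through AVSetup: 20 days (earliest finish 20, latest finish 21).
Slack of AVSetup = 14 − 13 = 1 day.

1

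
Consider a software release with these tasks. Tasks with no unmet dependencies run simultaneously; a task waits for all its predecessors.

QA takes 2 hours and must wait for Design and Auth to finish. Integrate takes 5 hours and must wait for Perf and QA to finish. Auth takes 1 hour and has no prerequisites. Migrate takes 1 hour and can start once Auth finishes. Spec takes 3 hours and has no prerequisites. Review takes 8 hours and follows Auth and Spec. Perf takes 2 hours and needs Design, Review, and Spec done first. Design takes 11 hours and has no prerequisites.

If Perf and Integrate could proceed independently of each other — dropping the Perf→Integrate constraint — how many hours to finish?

18

With the dependency in place, Spec→Review→Perf→Integrate = 3+8+2+5 = 18 sets the finish at 18 hours.
Dropping Perf→Integrate doesn't change Integrate's earliest start (13); another predecessor still binds.
The longest chain is now Design→QA→Integrate = 11+2+5 = 18, so the schedule takes 18 hours.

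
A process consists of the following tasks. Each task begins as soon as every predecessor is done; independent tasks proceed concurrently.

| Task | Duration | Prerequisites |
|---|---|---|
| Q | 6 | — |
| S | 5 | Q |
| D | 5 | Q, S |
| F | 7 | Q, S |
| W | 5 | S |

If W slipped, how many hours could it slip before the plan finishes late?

2

Critical path: Q→S→F = 6+5+7 = 18, so the finish is 18 hours.
W finishes as early as 16 and must finish by 18.
Slack of W = 13 − 11 = 2 hours.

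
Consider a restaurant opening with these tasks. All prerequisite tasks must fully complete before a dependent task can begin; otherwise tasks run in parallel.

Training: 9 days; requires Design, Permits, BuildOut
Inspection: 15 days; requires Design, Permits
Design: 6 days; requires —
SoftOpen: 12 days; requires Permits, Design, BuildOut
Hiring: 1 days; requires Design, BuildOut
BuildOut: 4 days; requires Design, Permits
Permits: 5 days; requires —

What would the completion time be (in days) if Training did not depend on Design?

Before: longest chain Design→BuildOut→SoftOpen = 6+4+12 = 22, finish 22.
Dropping Design→Training doesn't change Training's earliest start (10); another predecessor still binds.
New critical path: Design→BuildOut→SoftOpen = 6+4+12 = 22 ⇒ 22 days.

22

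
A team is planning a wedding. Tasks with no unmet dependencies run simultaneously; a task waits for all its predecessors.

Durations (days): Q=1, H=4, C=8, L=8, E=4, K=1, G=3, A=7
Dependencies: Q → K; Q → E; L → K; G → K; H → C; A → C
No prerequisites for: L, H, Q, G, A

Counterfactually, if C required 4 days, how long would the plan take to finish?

11

Critical path before the change: A→C = 7+8 = 15 giving 15 days.
Since C is critical, the -4 change carries straight to that chain (now 11 days).
That remains the longest chain; total 11 days.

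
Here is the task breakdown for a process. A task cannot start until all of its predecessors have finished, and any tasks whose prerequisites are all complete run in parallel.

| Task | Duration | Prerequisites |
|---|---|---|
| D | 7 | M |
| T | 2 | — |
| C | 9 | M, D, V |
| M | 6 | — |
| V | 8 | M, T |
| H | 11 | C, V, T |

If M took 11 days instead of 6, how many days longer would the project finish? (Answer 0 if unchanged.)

5

Actual critical path: M→V→C→H = 6+8+9+11 = 34 ⇒ 34 days.
M is on the critical path; changing it to 11 makes that path 39 days.
The critical path is still M→V→C→H; finish is now 39 days.
Change in finish: 39 − 34 = +5 days.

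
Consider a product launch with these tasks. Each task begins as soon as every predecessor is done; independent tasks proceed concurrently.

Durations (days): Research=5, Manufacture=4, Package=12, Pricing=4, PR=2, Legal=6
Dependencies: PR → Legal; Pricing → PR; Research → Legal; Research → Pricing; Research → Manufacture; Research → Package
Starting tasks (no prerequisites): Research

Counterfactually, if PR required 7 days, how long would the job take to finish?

Actual critical path: Research→Pricing→PR→Legal = 5+4+2+6 = 17 ⇒ 17 days.
Since PR is critical, the +5 change carries straight to that chain (now 22 days).
That remains the longest chain; total 22 days.

22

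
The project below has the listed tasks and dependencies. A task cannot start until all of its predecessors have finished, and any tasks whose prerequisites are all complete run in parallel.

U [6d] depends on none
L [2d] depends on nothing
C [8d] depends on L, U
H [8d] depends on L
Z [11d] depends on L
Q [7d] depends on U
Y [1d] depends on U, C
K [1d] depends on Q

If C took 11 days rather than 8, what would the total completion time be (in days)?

18

The binding path is U→C→Y = 6+8+1 = 15; finish at 15 days.
C lies on that path, so at 11 days the path becomes 18 days.
No other chain overtakes it, so the finish is 18 days.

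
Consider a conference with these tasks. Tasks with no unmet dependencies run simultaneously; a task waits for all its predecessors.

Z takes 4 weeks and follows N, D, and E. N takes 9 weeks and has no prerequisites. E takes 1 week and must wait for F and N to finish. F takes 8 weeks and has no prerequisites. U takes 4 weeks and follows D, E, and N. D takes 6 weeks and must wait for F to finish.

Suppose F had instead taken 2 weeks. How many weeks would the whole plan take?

14

As given, the longest chain is F→D→U = 8+6+4 = 18, so the finish is 18 weeks.
Since F is critical, the -6 change carries straight to that chain (now 12 weeks).
Now N→E→U = 9+1+4 = 14 is longest, so the finish becomes 14 weeks.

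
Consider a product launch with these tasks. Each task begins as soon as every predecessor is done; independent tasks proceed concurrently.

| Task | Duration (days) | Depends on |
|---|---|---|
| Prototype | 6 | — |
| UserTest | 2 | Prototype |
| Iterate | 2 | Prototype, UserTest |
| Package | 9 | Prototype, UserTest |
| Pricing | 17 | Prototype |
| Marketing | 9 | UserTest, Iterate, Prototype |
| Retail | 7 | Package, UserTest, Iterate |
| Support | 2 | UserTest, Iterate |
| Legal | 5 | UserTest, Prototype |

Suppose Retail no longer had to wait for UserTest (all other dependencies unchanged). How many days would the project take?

24

Before: longest chain Prototype→UserTest→Package→Retail = 6+2+9+7 = 24, finish 24.
Dropping UserTest→Retail doesn't change Retail's earliest start (17); another predecessor still binds.
After: Prototype→UserTest→Package→Retail = 6+2+9+7 = 24 → 24 days.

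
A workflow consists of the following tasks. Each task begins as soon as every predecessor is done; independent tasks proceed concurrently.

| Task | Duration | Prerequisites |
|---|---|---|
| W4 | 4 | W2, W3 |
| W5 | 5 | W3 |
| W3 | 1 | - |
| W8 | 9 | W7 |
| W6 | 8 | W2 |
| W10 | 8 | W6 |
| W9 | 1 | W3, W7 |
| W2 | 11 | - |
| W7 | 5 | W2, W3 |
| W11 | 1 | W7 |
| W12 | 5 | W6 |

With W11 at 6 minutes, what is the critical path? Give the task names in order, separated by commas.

W2, W6, W10

The binding path is W2→W6→W10 = 11+8+8 = 27; finish at 27 minutes.
W11 is off the critical path — its longest chain is 17 minutes, giving 10 of slack.
No other chain overtakes it, so the finish is 27 minutes.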